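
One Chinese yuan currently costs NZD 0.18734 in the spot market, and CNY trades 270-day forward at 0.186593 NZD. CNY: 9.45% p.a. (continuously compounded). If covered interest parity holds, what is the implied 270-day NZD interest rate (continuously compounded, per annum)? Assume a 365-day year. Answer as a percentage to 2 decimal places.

T = 270/365 years.
By CIP, F/S equals the NZD-to-CNY growth ratio: 0.186593/0.18734 = 0.9960126.
The CNY side grows by e^(0.0945×270/365) = 1.0724053.
So the NZD growth factor = 1.0681292.
Take logs: ln 1.0681292 / (270/365) = 0.089099, so 8.91%.

8.91%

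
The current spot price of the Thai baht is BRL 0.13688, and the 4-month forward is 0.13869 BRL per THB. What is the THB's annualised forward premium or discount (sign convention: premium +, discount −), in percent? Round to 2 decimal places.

+3.97%

T = 4/12 years.
(F − S)/S = (0.13869 − 0.13688)/0.13688 = 0.0132233.
×(1/T) gives 3.97% p.a.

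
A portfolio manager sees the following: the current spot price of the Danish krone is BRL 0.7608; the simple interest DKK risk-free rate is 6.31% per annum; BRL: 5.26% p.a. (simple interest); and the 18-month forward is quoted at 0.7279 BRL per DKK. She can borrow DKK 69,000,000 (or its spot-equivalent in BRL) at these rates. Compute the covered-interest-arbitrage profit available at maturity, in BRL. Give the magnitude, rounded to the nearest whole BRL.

BRL 1,658,166

T = 18/12 years.
Route A — deposit DKK, sell forward: 69,000,000 × 1.094650 × 0.7279 = BRL 54,978,905.72.
Route B — convert at spot, deposit BRL: 69,000,000 × 0.7608 × 1.078900 = BRL 56,637,071.28.
The quoted forward undervalues DKK, so borrow DKK, convert to BRL at spot, deposit the BRL at 5.26%, and buy DKK forward at 0.7279 to cover the loan.
Arbitrage profit = |54,978,905.72 − 56,637,071.28| = BRL 1,658,166.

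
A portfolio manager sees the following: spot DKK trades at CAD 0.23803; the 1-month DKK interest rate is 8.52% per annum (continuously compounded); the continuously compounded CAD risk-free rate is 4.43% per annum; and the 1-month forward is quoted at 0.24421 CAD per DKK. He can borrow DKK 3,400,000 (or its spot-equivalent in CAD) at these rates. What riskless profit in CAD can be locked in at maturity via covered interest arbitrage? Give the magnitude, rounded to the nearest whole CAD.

T = 1/12 years.
Route A — deposit DKK, sell forward: 3,400,000 × 1.00712526 × 0.24421 = CAD 836,230.20.
Route B — convert at spot, deposit CAD: 3,400,000 × 0.23803 × 1.00369849 = CAD 812,295.20.
The quoted forward overvalues DKK, so borrow CAD, buy DKK at spot, deposit the DKK at 8.52%, and sell the proceeds forward at 0.24421.
Profit = 836,230.20 − 812,295.20 = CAD 23,935.

CAD 23,935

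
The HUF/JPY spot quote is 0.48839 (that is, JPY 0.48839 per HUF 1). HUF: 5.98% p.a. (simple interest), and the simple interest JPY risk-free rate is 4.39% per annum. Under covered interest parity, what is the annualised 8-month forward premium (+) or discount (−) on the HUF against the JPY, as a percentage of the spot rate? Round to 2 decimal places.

T = 8/12 years.
CIP forward (JPY per HUF) = 0.48839 × 1.0292667/1.0398667 = 0.48341154.
Annualised premium = (F − S)/S × (1/T) = (0.48341154 − 0.48839)/0.48839 ÷ (8/12) = -1.53%.

-1.53%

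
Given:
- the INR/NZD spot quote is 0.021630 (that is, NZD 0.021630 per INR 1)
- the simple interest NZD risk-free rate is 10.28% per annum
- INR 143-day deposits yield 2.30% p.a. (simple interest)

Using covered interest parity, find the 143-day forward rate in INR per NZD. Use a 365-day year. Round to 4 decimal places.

44.8426

T = 143/365 years.
NZD growth factor: 1 + 0.1028×143/365 = 1.04027507.
INR growth factor: 1 + 0.0230×143/365 = 1.00901096.
So F = 0.02163 × 1.04027507 / 1.00901096 = 0.022300204 (NZD/INR).
Quoted the other way: 1/0.022300204 = 44.8426 INR per NZD.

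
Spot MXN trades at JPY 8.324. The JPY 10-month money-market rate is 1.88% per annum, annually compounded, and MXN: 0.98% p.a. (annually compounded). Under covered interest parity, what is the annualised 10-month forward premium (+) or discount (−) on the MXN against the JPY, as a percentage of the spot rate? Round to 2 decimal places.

T = 10/12 years.
No-arbitrage forward: 8.324 × 1.0156423 / 1.008160 = 8.385779 JPY/MXN.
(F − S)/S ÷ T = (8.385779 − 8.324)/8.324/(10/12) = 0.008906 → 0.89%.

+0.89%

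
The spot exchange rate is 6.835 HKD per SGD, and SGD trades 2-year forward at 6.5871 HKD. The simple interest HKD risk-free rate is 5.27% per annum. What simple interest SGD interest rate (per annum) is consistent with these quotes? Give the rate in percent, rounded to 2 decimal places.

T = 2 years.
By CIP, F/S equals the HKD-to-SGD growth ratio: 6.5871/6.835 = 0.9637308.
HKD growth factor: 1 + 0.0527×2 = 1.105400.
Hence g_SGD = 1.1470008.
r = (1.1470008 − 1)/2 = 0.073500 → 7.35%.

7.35%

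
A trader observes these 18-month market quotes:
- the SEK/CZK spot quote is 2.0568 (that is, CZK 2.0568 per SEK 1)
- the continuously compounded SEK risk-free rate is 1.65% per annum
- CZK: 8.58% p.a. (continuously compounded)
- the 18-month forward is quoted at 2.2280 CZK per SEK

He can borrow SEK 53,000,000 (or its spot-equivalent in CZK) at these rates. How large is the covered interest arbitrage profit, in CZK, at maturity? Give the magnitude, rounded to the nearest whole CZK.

CZK 2,939,809

T = 18/12 years.
Invest the SEK and cover forward: 53,000,000 × 1.02505882378 × 2.2280 = CZK 121,043,046.15.
Convert at spot and invest in CZK: 53,000,000 × 2.0568 × 1.13734886832 = CZK 123,982,855.08.
The quoted forward undervalues SEK, so borrow SEK, convert to CZK at spot, deposit the CZK at 8.58%, and buy SEK forward at 2.2280 to cover the loan.
The gap between the two covered legs is CZK 2,939,809.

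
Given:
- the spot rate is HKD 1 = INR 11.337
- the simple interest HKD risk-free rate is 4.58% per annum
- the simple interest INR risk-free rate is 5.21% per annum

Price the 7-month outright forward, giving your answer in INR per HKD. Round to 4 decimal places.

T = 7/12 years.
Growth of 1 INR over T: 1 + 0.0521×7/12 = 1.03039167.
Growth of 1 HKD over T: 1 + 0.0458×7/12 = 1.02671667.
Forward (INR per HKD) = 11.337 × 1.03039167 / 1.02671667 = 11.377579.

11.3776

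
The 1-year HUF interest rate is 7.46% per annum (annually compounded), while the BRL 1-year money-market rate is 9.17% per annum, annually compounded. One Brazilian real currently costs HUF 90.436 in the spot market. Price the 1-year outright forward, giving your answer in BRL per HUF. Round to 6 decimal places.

0.011234

T = 1 year.
HUF accumulates by (1 + 0.0746)^1 = 1.074600.
Growth of 1 BRL over T: (1 + 0.0917)^1 = 1.091700.
So F = 90.436 × 1.074600 / 1.091700 = 89.01944 (HUF/BRL).
Quoted the other way: 1/89.01944 = 0.011234 BRL per HUF.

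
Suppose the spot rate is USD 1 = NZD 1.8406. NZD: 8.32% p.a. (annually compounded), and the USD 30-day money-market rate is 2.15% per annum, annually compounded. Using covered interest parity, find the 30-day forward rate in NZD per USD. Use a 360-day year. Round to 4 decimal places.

1.8496

T = 30/360 years.
Growth of 1 NZD over T: (1 + 0.0832)^(30/360) = 1.0066822.
USD accumulates by (1 + 0.0215)^(30/360) = 1.0017743.
So F = 1.8406 × 1.0066822 / 1.0017743 = 1.849617 (NZD/USD).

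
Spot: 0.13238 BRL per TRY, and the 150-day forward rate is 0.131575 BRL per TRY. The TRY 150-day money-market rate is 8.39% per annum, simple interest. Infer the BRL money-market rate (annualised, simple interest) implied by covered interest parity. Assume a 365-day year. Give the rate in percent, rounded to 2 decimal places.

6.86%

T = 150/365 years.
F/S = 0.131575/0.13238 = 0.9939190 = (growth of BRL) / (growth of TRY).
TRY growth factor: 1 + 0.0839×150/365 = 1.0344795.
So the BRL growth factor = 1.0281888.
(1.0281888 − 1)/T = 0.068593, i.e. 6.86%.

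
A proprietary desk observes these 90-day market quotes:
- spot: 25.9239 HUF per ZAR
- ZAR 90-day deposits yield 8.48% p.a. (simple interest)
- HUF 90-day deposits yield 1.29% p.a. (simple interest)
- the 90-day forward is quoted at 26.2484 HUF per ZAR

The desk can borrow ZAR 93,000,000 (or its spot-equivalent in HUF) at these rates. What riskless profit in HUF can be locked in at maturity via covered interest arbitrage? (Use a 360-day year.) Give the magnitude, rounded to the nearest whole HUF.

HUF 74,154,620

T = 90/360 years.
Keep in ZAR, deliver into the forward: 93,000,000·1.021200·26.2484 = HUF 2,492,852,545.44.
Swap to HUF now, deposit: 93,000,000·25.9239·1.003225 = HUF 2,418,697,925.71.
The quoted forward overvalues ZAR, so borrow HUF, buy ZAR at spot, deposit the ZAR at 8.48%, and sell the proceeds forward at 26.2484.
The gap between the two covered legs is HUF 74,154,620.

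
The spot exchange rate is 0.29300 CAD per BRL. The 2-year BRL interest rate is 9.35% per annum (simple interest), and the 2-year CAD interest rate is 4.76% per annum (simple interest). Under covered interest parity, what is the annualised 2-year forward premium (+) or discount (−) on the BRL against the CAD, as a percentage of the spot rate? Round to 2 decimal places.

T = 2 years.
F = S · g_CAD/g_BRL = 0.293 × 1.095200/1.187000 = 0.27034002.
Annualised premium = (F − S)/S × (1/T) = (0.27034002 − 0.293)/0.293 ÷ 2 = -3.87%.

-3.87%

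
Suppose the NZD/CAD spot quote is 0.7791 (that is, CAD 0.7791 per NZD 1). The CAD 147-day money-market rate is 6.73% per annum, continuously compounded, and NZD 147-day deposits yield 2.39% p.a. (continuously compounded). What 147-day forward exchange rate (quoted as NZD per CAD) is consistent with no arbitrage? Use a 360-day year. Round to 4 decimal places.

1.2610

T = 147/360 years.
Growth of 1 CAD over T: e^(0.0673×147/360) = 1.0278619.
NZD growth factor: e^(0.0239×147/360) = 1.0098069.
So F = 0.7791 × 1.0278619 / 1.0098069 = 0.7930300 (CAD/NZD).
Invert for NZD per CAD: 1 / 0.7930300 = 1.2610.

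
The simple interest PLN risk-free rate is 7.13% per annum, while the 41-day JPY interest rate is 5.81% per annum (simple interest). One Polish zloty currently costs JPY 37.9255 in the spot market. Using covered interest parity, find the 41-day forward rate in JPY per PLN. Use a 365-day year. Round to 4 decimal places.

37.8697

T = 41/365 years.
JPY accumulates by 1 + 0.0581×41/365 = 1.0065263.
Growth of 1 PLN over T: 1 + 0.0713×41/365 = 1.00800904.
CIP: F = S · (grow JPY)/(grow PLN) = 37.9255 × 1.0065263/1.00800904 = 37.869713 JPY per PLN.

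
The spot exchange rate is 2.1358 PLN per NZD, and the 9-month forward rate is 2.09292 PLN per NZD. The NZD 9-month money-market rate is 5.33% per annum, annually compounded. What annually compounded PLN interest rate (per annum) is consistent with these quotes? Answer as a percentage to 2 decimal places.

T = 9/12 years.
By CIP, F/S equals the PLN-to-NZD growth ratio: 2.09292/2.1358 = 0.9799232.
NZD growth factor: (1 + 0.0533)^(9/12) = 1.0397144.
Hence g_PLN = 1.0188403.
Annualise: 1.0188403^(12/9) − 1 = 0.025199 = 2.52%.

2.52%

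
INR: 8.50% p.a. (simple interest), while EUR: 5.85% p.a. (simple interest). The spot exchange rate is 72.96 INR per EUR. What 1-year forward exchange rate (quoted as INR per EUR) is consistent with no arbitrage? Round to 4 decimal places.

T = 1 year.
INR accumulates by 1 + 0.0850×1 = 1.085000.
EUR accumulates by 1 + 0.0585×1 = 1.058500.
Forward (INR per EUR) = 72.96 × 1.085000 / 1.058500 = 74.786585.

74.7866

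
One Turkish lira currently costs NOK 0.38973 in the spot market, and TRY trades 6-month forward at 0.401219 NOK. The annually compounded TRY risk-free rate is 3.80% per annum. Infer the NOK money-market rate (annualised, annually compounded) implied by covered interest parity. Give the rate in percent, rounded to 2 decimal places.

10.01%

T = 6/12 years.
F/S = 0.401219/0.38973 = 1.0294794 = (growth of NOK) / (growth of TRY).
The TRY side grows by (1 + 0.0380)^(6/12) = 1.0188229.
Hence g_NOK = 1.0488572.
r = 1.0488572^(12/6) − 1 = 0.100101 → 10.01%.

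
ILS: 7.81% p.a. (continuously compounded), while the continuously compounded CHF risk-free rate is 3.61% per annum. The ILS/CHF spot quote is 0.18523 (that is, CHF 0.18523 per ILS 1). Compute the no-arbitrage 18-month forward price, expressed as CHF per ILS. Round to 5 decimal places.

0.17392

T = 18/12 years.
CHF accumulates by e^(0.0361×18/12) = 1.0556429.
ILS growth factor: e^(0.0781×18/12) = 1.1242881.
Forward (CHF per ILS) = 0.18523 × 1.0556429 / 1.1242881 = 0.1739205.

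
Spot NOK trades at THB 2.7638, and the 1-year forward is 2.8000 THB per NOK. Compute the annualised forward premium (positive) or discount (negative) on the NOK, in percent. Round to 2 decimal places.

+1.31%

T = 1 year.
(F − S)/S = (2.8000 − 2.7638)/2.7638 = 0.0130979.
×(1/T) gives 1.31% p.a.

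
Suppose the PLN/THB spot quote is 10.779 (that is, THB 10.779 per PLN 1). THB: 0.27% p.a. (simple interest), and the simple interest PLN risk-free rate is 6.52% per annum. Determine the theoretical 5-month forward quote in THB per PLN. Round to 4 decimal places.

T = 5/12 years.
THB accumulates by 1 + 0.0027×5/12 = 1.001125.
PLN growth factor: 1 + 0.0652×5/12 = 1.02716667.
CIP: F = S · (grow THB)/(grow PLN) = 10.779 × 1.001125/1.02716667 = 10.505721 THB per PLN.

10.5057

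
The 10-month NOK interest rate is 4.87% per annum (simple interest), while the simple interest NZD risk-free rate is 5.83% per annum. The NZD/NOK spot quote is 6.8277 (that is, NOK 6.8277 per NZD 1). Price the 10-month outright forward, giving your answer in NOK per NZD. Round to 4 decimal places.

6.7756

T = 10/12 years.
NOK accumulates by 1 + 0.0487×10/12 = 1.0405833.
Growth of 1 NZD over T: 1 + 0.0583×10/12 = 1.0485833.
So F = 6.8277 × 1.0405833 / 1.0485833 = 6.775609 (NOK/NZD).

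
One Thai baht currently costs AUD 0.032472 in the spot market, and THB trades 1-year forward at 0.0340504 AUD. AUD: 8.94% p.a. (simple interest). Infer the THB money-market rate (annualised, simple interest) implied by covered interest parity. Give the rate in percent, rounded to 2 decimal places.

3.89%

T = 1 year.
By CIP, F/S equals the AUD-to-THB growth ratio: 0.0340504/0.032472 = 1.0486080.
The AUD side grows by 1 + 0.0894×1 = 1.089400.
So the THB growth factor = 1.0389011.
r = (1.0389011 − 1)/1 = 0.038901 → 3.89%.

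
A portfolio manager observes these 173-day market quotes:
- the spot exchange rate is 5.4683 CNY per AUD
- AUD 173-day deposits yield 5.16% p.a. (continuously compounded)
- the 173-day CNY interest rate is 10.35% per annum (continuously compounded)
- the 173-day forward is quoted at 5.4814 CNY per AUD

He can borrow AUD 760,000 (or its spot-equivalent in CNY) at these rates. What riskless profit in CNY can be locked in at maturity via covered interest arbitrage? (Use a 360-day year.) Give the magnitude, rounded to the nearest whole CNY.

T = 173/360 years.
Keep in AUD, deliver into the forward: 760,000·1.025106661·5.4814 = CNY 4,270,454.94.
Swap to CNY now, deposit: 760,000·5.4683·1.050995174 = CNY 4,367,839.25.
The quoted forward undervalues AUD, so borrow AUD, convert to CNY at spot, deposit the CNY at 10.35%, and buy AUD forward at 5.4814 to cover the loan.
Profit = 4,367,839.25 − 4,270,454.94 = CNY 97,384.

CNY 97,384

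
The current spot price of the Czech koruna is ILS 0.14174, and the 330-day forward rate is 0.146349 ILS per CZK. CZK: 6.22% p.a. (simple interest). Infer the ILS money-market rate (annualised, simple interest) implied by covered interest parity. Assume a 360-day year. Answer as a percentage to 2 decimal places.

T = 330/360 years.
By CIP, F/S equals the ILS-to-CZK growth ratio: 0.146349/0.14174 = 1.0325173.
The CZK side grows by 1 + 0.0622×330/360 = 1.0570167.
That pins the ILS growth at 1.091388.
r = (1.091388 − 1)/(330/360) = 0.099696 → 9.97%.

9.97%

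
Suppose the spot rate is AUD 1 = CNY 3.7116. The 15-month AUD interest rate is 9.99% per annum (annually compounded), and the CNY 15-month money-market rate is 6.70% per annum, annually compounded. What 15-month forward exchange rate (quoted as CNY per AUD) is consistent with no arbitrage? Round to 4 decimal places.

3.5733

T = 15/12 years.
CNY growth factor: (1 + 0.0670)^(15/12) = 1.084440.
AUD growth factor: (1 + 0.0999)^(15/12) = 1.126397.
Forward (CNY per AUD) = 3.7116 × 1.084440 / 1.126397 = 3.573347.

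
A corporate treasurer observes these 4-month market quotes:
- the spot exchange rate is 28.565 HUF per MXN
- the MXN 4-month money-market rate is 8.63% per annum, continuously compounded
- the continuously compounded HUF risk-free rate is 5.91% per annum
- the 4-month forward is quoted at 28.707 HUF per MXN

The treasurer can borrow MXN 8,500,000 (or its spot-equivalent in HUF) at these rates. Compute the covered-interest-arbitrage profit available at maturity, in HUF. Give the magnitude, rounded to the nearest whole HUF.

HUF 3,497,642

T = 4/12 years.
Keep in MXN, deliver into the forward: 8,500,000·1.02918442342·28.707 = HUF 251,130,776.57.
Swap to HUF now, deposit: 8,500,000·28.565·1.01989532553 = HUF 247,633,134.78.
The quoted forward overvalues MXN, so borrow HUF, buy MXN at spot, deposit the MXN at 8.63%, and sell the proceeds forward at 28.707.
The gap between the two covered legs is HUF 3,497,642.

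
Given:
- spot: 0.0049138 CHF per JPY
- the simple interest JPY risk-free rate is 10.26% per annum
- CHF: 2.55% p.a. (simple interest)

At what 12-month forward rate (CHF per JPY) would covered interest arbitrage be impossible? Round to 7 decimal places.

0.0045702

T = 1 year.
CHF growth factor: 1 + 0.0255×1 = 1.025500.
JPY accumulates by 1 + 0.1026×1 = 1.102600.
CIP: F = S · (grow CHF)/(grow JPY) = 0.0049138 × 1.025500/1.102600 = 0.004570199 CHF per JPY.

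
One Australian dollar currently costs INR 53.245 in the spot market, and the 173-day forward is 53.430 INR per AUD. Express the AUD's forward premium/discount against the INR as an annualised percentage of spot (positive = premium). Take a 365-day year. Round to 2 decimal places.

+0.73%

T = 173/365 years.
Period premium: (53.430 − 53.245)/53.245 = 0.0034745.
Per annum: 0.0034745 / (173/365) = 0.007331 = 0.73%.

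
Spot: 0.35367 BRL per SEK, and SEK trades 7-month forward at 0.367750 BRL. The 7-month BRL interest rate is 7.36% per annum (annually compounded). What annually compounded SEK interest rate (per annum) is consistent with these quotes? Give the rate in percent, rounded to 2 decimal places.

0.41%

T = 7/12 years.
By CIP, F/S equals the BRL-to-SEK growth ratio: 0.36775/0.35367 = 1.0398111.
BRL growth factor: (1 + 0.0736)^(7/12) = 1.0422969.
That pins the SEK growth at 1.0023906.
Annualise: 1.0023906^(12/7) − 1 = 0.004102 = 0.41%.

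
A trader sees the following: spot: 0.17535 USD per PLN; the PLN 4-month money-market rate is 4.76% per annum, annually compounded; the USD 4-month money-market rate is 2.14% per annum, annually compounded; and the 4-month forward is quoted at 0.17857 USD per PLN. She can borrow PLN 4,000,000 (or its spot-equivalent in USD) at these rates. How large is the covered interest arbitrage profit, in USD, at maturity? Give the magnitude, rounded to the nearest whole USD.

T = 4/12 years.
Keep in PLN, deliver into the forward: 4,000,000·1.01562137·0.17857 = USD 725,438.03.
Swap to USD now, deposit: 4,000,000·0.17535·1.00708305 = USD 706,368.05.
The quoted forward overvalues PLN, so borrow USD, buy PLN at spot, deposit the PLN at 4.76%, and sell the proceeds forward at 0.17857.
Profit = 725,438.03 − 706,368.05 = USD 19,070.

USD 19,070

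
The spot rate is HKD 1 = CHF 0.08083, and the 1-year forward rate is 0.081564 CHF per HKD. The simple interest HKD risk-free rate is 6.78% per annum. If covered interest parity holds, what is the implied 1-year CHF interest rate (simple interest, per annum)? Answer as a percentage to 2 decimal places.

T = 1 year.
By CIP, F/S equals the CHF-to-HKD growth ratio: 0.081564/0.08083 = 1.0090808.
HKD growth factor: 1 + 0.0678×1 = 1.067800.
So the CHF growth factor = 1.0774965.
r = (1.0774965 − 1)/1 = 0.077497 → 7.75%.

7.75%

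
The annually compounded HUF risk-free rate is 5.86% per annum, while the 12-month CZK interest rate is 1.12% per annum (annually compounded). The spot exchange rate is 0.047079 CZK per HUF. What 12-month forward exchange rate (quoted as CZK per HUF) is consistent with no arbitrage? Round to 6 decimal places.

0.044971

T = 1 year.
CZK accumulates by (1 + 0.0112)^1 = 1.011200.
HUF accumulates by (1 + 0.0586)^1 = 1.058600.
CIP: F = S · (grow CZK)/(grow HUF) = 0.047079 × 1.011200/1.058600 = 0.04497099 CZK per HUF.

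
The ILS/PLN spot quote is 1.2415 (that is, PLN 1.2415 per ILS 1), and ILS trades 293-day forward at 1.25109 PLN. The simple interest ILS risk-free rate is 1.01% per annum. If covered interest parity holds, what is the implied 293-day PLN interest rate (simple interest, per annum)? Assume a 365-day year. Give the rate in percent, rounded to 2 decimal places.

1.98%

T = 293/365 years.
CIP gives F = S · g_PLN/g_ILS, so g_PLN/g_ILS = 1.25109/1.2415 = 1.0077245.
The ILS side grows by 1 + 0.0101×293/365 = 1.0081077.
That pins the PLN growth at 1.0158948.
r = (1.0158948 − 1)/(293/365) = 0.019801 → 1.98%.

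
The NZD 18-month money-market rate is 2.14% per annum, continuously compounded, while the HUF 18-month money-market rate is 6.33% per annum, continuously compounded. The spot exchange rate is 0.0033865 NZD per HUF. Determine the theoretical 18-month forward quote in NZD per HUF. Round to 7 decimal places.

0.0031802

T = 18/12 years.
NZD accumulates by e^(0.0214×18/12) = 1.0326208.
Growth of 1 HUF over T: e^(0.0633×18/12) = 1.0996039.
Forward (NZD per HUF) = 0.0033865 × 1.0326208 / 1.0996039 = 0.003180209.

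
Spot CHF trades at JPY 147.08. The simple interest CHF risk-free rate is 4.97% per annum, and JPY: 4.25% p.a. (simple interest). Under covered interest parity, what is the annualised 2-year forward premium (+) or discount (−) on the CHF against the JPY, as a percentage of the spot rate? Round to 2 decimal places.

-0.65%

T = 2 years.
No-arbitrage forward: 147.08 × 1.085000 / 1.099400 = 145.15354 JPY/CHF.
Annualised premium = (F − S)/S × (1/T) = (145.15354 − 147.08)/147.08 ÷ 2 = -0.65%.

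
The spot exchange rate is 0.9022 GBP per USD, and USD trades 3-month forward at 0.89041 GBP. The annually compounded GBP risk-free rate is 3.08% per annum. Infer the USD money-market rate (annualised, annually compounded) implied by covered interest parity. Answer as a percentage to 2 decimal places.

T = 3/12 years.
By CIP, F/S equals the GBP-to-USD growth ratio: 0.89041/0.9022 = 0.9869319.
GBP growth factor: (1 + 0.0308)^(3/12) = 1.0076126.
That pins the USD growth at 1.0209545.
Annualise: 1.0209545^(12/3) − 1 = 0.086490 = 8.65%.

8.65%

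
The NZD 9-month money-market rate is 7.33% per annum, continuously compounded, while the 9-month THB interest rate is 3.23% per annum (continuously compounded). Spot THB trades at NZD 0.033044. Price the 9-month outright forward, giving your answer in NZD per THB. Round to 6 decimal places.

T = 9/12 years.
NZD accumulates by e^(0.0733×9/12) = 1.0565142.
THB accumulates by e^(0.0323×9/12) = 1.0245208.
Forward (NZD per THB) = 0.033044 × 1.0565142 / 1.0245208 = 0.03407589.

0.034076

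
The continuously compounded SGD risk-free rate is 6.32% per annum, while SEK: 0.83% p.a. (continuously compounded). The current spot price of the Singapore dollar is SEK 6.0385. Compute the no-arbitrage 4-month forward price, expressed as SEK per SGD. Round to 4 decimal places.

T = 4/12 years.
SEK growth factor: e^(0.0083×4/12) = 1.0027705.
SGD accumulates by e^(0.0632×4/12) = 1.0212901.
CIP: F = S · (grow SEK)/(grow SGD) = 6.0385 × 1.0027705/1.0212901 = 5.929001 SEK per SGD.

5.9290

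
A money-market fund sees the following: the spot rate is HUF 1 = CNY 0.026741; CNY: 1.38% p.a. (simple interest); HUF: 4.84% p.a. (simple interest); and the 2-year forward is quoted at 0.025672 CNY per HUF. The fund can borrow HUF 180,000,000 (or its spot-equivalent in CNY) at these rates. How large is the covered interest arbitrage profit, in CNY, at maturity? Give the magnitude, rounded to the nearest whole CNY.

CNY 122,040

T = 2 years.
Keep in HUF, deliver into the forward: 180,000,000·1.096800·0.025672 = CNY 5,068,268.93.
Swap to CNY now, deposit: 180,000,000·0.026741·1.027600 = CNY 4,946,229.29.
The quoted forward overvalues HUF, so borrow CNY, buy HUF at spot, deposit the HUF at 4.84%, and sell the proceeds forward at 0.025672.
Profit = 5,068,268.93 − 4,946,229.29 = CNY 122,040.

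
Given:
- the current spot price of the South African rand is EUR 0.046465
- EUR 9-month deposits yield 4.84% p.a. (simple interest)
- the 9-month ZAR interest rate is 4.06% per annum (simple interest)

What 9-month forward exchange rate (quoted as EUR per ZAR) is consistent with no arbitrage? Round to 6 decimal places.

0.046729

T = 9/12 years.
Growth of 1 EUR over T: 1 + 0.0484×9/12 = 1.036300.
ZAR growth factor: 1 + 0.0406×9/12 = 1.030450.
CIP: F = S · (grow EUR)/(grow ZAR) = 0.046465 × 1.036300/1.030450 = 0.04672879 EUR per ZAR.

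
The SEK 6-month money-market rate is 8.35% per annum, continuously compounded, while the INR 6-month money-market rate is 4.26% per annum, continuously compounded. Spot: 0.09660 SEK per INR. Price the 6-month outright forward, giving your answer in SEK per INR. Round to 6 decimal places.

0.098596

T = 6/12 years.
SEK growth factor: e^(0.0835×6/12) = 1.0426338.
Growth of 1 INR over T: e^(0.0426×6/12) = 1.0215285.
CIP: F = S · (grow SEK)/(grow INR) = 0.0966 × 1.0426338/1.0215285 = 0.09859581 SEK per INR.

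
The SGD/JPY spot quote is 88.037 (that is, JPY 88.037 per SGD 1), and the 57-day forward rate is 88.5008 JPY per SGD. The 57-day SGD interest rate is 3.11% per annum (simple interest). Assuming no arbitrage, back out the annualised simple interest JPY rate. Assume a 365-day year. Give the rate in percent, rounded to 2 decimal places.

T = 57/365 years.
F/S = 88.5008/88.037 = 1.0052682 = (growth of JPY) / (growth of SGD).
SGD growth factor: 1 + 0.0311×57/365 = 1.0048567.
That pins the JPY growth at 1.0101505.
r = (1.0101505 − 1)/(57/365) = 0.064999 → 6.50%.

6.50%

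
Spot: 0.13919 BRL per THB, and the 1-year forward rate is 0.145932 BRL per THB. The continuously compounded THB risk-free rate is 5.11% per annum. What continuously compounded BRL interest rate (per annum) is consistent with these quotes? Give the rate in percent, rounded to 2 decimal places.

T = 1 year.
CIP gives F = S · g_BRL/g_THB, so g_BRL/g_THB = 0.145932/0.13919 = 1.0484374.
THB growth factor: e^(0.0511×1) = 1.0524281.
That pins the BRL growth at 1.103405.
r = ln(1.103405)/1 = 0.098401 → 9.84%.

9.84%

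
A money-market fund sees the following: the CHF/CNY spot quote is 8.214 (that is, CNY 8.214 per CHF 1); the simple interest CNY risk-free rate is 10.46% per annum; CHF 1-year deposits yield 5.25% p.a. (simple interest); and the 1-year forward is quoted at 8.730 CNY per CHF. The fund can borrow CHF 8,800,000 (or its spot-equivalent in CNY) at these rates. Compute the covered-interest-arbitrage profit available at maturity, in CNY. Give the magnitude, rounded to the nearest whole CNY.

CNY 1,013,237

T = 1 year.
Invest the CHF and cover forward: 8,800,000 × 1.052500 × 8.730 = CNY 80,857,260.00.
Convert at spot and invest in CNY: 8,800,000 × 8.214 × 1.104600 = CNY 79,844,022.72.
The quoted forward overvalues CHF, so borrow CNY, buy CHF at spot, deposit the CHF at 5.25%, and sell the proceeds forward at 8.730.
Arbitrage profit = |80,857,260.00 − 79,844,022.72| = CNY 1,013,237.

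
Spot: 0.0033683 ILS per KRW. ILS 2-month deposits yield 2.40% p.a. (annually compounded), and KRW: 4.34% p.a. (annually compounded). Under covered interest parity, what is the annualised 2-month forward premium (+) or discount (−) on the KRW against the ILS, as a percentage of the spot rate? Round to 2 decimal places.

-1.87%

T = 2/12 years.
No-arbitrage forward: 0.0033683 × 1.0039606 / 1.0071059 = 0.0033577804 ILS/KRW.
Annualised premium = (F − S)/S × (1/T) = (0.0033577804 − 0.0033683)/0.0033683 ÷ (2/12) = -1.87%.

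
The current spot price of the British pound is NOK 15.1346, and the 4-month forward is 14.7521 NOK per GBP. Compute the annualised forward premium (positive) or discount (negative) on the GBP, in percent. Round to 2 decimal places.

T = 4/12 years.
(F − S)/S = (14.7521 − 15.1346)/15.1346 = -0.0252732.
Per annum: -0.0252732 / (4/12) = -0.075820 = -7.58%.

-7.58%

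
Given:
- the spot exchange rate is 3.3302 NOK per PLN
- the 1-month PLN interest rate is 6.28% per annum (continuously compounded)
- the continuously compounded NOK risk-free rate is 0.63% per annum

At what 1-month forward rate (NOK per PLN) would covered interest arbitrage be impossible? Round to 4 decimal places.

T = 1/12 years.
Growth of 1 NOK over T: e^(0.0063×1/12) = 1.0005251.
PLN growth factor: e^(0.0628×1/12) = 1.0052471.
Forward (NOK per PLN) = 3.3302 × 1.0005251 / 1.0052471 = 3.314557.

3.3146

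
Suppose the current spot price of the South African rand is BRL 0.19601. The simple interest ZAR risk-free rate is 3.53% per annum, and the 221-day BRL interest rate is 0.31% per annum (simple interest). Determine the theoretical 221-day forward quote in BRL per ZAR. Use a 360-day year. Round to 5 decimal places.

0.19222

T = 221/360 years.
Growth of 1 BRL over T: 1 + 0.0031×221/360 = 1.0019031.
Growth of 1 ZAR over T: 1 + 0.0353×221/360 = 1.0216703.
Forward (BRL per ZAR) = 0.19601 × 1.0019031 / 1.0216703 = 0.1922176.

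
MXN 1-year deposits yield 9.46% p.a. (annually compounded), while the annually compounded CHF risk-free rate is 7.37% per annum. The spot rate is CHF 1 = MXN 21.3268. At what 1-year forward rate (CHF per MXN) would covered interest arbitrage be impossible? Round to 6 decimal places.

0.045994

T = 1 year.
MXN growth factor: (1 + 0.0946)^1 = 1.094600.
CHF accumulates by (1 + 0.0737)^1 = 1.073700.
So F = 21.3268 × 1.094600 / 1.073700 = 21.74193 (MXN/CHF).
Quoted the other way: 1/21.74193 = 0.045994 CHF per MXN.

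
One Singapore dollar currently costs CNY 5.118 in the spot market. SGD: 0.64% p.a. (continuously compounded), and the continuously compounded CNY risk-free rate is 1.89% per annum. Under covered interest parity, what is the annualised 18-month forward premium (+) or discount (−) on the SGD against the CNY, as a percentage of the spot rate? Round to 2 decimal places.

+1.26%

T = 18/12 years.
F = S · g_CNY/g_SGD = 5.118 × 1.0287557/1.0096462 = 5.214868.
Annualised premium = (F − S)/S × (1/T) = (5.214868 − 5.118)/5.118 ÷ (18/12) = 1.26%.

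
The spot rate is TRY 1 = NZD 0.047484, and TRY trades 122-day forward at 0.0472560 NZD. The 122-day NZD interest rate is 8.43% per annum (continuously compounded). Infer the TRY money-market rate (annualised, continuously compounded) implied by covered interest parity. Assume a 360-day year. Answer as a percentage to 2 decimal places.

T = 122/360 years.
CIP gives F = S · g_NZD/g_TRY, so g_NZD/g_TRY = 0.047256/0.047484 = 0.9951984.
The NZD side grows by e^(0.0843×122/360) = 1.0289803.
That pins the TRY growth at 1.0339449.
Take logs: ln 1.0339449 / (122/360) = 0.098503, so 9.85%.

9.85%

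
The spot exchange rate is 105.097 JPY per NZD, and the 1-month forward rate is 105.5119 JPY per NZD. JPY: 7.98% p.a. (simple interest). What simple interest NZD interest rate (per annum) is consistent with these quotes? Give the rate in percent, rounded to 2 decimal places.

T = 1/12 years.
F/S = 105.5119/105.097 = 1.0039478 = (growth of JPY) / (growth of NZD).
The JPY side grows by 1 + 0.0798×1/12 = 1.006650.
That pins the NZD growth at 1.0026916.
(1.0026916 − 1)/T = 0.032299, i.e. 3.23%.

3.23%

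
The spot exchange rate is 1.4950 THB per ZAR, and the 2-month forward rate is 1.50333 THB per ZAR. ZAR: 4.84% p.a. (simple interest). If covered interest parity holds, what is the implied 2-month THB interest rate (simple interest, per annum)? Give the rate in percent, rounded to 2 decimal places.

T = 2/12 years.
By CIP, F/S equals the THB-to-ZAR growth ratio: 1.50333/1.495 = 1.0055719.
The ZAR side grows by 1 + 0.0484×2/12 = 1.0080667.
Hence g_THB = 1.0136835.
(1.0136835 − 1)/T = 0.082101, i.e. 8.21%.

8.21%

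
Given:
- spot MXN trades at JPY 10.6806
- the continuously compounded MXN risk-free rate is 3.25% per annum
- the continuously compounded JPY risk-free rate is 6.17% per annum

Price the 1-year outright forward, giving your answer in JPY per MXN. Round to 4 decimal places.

10.9971

T = 1 year.
Growth of 1 JPY over T: e^(0.0617×1) = 1.0636432.
Growth of 1 MXN over T: e^(0.0325×1) = 1.03303389.
So F = 10.6806 × 1.0636432 / 1.03303389 = 10.997072 (JPY/MXN).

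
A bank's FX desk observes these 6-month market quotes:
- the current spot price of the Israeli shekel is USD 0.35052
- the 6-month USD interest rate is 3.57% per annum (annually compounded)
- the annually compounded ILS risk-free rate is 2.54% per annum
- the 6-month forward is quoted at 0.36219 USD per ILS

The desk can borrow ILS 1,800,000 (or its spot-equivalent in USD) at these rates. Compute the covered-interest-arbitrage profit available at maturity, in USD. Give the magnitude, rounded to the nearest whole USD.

T = 6/12 years.
Route A — deposit ILS, sell forward: 1,800,000 × 1.01262036 × 0.36219 = USD 660,169.74.
Route B — convert at spot, deposit USD: 1,800,000 × 0.35052 × 1.01769347 = USD 642,099.45.
The quoted forward overvalues ILS, so borrow USD, buy ILS at spot, deposit the ILS at 2.54%, and sell the proceeds forward at 0.36219.
Arbitrage profit = |660,169.74 − 642,099.45| = USD 18,070.

USD 18,070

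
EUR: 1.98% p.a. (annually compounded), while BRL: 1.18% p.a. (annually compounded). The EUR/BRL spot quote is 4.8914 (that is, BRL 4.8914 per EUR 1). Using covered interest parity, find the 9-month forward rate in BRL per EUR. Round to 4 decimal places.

4.8626

T = 9/12 years.
Growth of 1 BRL over T: (1 + 0.0118)^(9/12) = 1.008837.
EUR accumulates by (1 + 0.0198)^(9/12) = 1.0148135.
Forward (BRL per EUR) = 4.8914 × 1.008837 / 1.0148135 = 4.862593.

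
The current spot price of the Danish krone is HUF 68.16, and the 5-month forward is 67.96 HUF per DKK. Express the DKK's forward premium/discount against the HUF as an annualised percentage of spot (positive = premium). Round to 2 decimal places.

-0.70%

T = 5/12 years.
(F − S)/S = (67.96 − 68.16)/68.16 = -0.0029343.
×(1/T) gives -0.70% p.a.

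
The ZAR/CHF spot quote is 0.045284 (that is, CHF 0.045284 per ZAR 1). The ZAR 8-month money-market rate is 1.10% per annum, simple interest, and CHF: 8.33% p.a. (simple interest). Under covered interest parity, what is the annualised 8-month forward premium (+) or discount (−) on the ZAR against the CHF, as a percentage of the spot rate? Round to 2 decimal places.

T = 8/12 years.
CIP forward (CHF per ZAR) = 0.045284 × 1.0555333/1.0073333 = 0.047450799.
Annualised premium = (F − S)/S × (1/T) = (0.047450799 − 0.045284)/0.045284 ÷ (8/12) = 7.18%.

+7.18%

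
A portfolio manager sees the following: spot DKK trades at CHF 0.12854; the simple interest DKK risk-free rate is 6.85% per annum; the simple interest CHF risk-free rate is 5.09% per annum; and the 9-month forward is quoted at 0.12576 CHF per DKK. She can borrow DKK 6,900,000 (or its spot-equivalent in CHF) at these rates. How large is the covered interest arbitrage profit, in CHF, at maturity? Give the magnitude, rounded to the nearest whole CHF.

CHF 8,460

T = 9/12 years.
Invest the DKK and cover forward: 6,900,000 × 1.051375 × 0.12576 = CHF 912,324.35.
Convert at spot and invest in CHF: 6,900,000 × 0.12854 × 1.038175 = CHF 920,784.40.
The quoted forward undervalues DKK, so borrow DKK, convert to CHF at spot, deposit the CHF at 5.09%, and buy DKK forward at 0.12576 to cover the loan.
The gap between the two covered legs is CHF 8,460.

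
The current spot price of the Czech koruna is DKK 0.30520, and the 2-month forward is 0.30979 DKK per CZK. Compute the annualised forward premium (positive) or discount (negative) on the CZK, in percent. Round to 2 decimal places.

T = 2/12 years.
CZK trades forward at +1.50393% vs spot over the period.
×(1/T) gives 9.02% p.a.

+9.02%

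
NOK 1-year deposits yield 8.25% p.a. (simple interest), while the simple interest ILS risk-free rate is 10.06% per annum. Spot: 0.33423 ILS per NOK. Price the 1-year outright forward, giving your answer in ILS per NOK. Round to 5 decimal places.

T = 1 year.
ILS accumulates by 1 + 0.1006×1 = 1.100600.
NOK accumulates by 1 + 0.0825×1 = 1.082500.
CIP: F = S · (grow ILS)/(grow NOK) = 0.33423 × 1.100600/1.082500 = 0.3398185 ILS per NOK.

0.33982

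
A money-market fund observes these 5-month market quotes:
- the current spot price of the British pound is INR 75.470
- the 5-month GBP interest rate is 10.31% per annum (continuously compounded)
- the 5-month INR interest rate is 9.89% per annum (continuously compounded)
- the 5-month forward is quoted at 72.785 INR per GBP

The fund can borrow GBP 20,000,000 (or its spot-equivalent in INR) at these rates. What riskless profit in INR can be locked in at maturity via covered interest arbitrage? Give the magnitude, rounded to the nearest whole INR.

INR 53,302,146

T = 5/12 years.
Route A — deposit GBP, sell forward: 20,000,000 × 1.043894398345 × 72.785 = INR 1,519,597,075.67.
Route B — convert at spot, deposit INR: 20,000,000 × 75.470 × 1.042069180679 = INR 1,572,899,221.32.
The quoted forward undervalues GBP, so borrow GBP, convert to INR at spot, deposit the INR at 9.89%, and buy GBP forward at 72.785 to cover the loan.
The gap between the two covered legs is INR 53,302,146.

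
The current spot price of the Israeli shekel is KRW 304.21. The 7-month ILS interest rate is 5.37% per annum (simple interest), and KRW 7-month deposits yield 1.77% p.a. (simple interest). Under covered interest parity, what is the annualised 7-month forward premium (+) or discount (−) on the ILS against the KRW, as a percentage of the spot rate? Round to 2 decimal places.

T = 7/12 years.
CIP forward (KRW per ILS) = 304.21 × 1.010325/1.031325 = 298.01563.
Annualised premium = (F − S)/S × (1/T) = (298.01563 − 304.21)/304.21 ÷ (7/12) = -3.49%.

-3.49%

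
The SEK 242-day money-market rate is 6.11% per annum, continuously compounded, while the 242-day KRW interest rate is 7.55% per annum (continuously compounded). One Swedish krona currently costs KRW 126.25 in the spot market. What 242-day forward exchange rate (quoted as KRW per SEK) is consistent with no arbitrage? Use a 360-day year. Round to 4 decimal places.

T = 242/360 years.
KRW accumulates by e^(0.0755×242/360) = 1.052062768.
Growth of 1 SEK over T: e^(0.0611×242/360) = 1.041927932.
So F = 126.25 × 1.052062768 / 1.041927932 = 127.478034 (KRW/SEK).

127.4780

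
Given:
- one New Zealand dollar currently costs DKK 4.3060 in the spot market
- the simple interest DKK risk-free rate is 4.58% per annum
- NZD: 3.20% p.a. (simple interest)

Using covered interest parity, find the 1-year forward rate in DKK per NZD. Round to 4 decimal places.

4.3636

T = 1 year.
DKK accumulates by 1 + 0.0458×1 = 1.045800.
NZD accumulates by 1 + 0.0320×1 = 1.032000.
Forward (DKK per NZD) = 4.306 × 1.045800 / 1.032000 = 4.363580.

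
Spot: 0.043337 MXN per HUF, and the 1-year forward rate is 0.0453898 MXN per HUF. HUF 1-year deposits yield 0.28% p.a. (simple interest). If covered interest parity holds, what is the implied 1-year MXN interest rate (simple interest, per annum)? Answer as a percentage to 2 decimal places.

5.03%

T = 1 year.
CIP gives F = S · g_MXN/g_HUF, so g_MXN/g_HUF = 0.0453898/0.043337 = 1.0473683.
HUF growth factor: 1 + 0.0028×1 = 1.002800.
So the MXN growth factor = 1.0503009.
(1.0503009 − 1)/T = 0.050301, i.e. 5.03%.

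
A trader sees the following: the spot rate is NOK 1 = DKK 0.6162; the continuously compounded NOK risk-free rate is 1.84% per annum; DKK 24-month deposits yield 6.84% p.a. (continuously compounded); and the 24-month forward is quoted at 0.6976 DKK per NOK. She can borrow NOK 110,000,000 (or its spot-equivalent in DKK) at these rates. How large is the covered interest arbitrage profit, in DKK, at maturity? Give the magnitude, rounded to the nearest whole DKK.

T = 2 years.
Route A — deposit NOK, sell forward: 110,000,000 × 1.037485503 × 0.6976 = DKK 79,612,487.56.
Route B — convert at spot, deposit DKK: 110,000,000 × 0.6162 × 1.1465988058 = DKK 77,718,760.25.
The quoted forward overvalues NOK, so borrow DKK, buy NOK at spot, deposit the NOK at 1.84%, and sell the proceeds forward at 0.6976.
Arbitrage profit = |79,612,487.56 − 77,718,760.25| = DKK 1,893,727.

DKK 1,893,727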